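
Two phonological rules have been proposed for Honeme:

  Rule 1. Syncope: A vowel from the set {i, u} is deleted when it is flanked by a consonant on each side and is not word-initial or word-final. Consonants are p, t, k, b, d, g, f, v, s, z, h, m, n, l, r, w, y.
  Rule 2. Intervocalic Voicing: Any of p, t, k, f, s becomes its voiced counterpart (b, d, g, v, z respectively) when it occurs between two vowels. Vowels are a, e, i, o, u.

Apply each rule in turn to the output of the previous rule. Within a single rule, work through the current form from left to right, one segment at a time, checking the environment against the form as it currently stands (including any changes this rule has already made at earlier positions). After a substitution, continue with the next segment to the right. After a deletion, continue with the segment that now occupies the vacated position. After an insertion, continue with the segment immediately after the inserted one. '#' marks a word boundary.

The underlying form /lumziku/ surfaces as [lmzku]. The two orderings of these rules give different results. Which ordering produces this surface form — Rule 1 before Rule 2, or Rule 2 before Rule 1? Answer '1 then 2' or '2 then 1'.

1 then 2

Order 1 then 2:
  1 Syncope: [lumziku] → [lmzku]
  2 Intervocalic Voicing: no change — [lmzku]
  result: [lmzku]
Order 2 then 1:
  2 Intervocalic Voicing: [lumziku] → [lumzigu]
  1 Syncope: [lumzigu] → [lmzgu]
  result: [lmzgu]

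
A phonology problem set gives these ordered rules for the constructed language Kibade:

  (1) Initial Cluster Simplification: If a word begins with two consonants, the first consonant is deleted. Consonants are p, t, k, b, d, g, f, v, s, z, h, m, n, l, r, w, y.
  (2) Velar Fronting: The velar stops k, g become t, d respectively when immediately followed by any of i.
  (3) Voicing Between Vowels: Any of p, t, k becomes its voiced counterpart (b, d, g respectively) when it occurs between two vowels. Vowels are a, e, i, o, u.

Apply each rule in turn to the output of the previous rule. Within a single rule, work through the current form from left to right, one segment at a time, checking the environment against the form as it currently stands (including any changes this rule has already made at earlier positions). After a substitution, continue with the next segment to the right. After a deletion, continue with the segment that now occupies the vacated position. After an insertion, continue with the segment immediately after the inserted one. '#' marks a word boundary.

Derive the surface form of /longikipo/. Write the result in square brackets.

(1) Initial Cluster Simplification: no change — [longikipo]
(2) Velar Fronting: [longikipo] → [londitipo]
(3) Voicing Between Vowels: [londitipo] → [londidibo]

[londidibo]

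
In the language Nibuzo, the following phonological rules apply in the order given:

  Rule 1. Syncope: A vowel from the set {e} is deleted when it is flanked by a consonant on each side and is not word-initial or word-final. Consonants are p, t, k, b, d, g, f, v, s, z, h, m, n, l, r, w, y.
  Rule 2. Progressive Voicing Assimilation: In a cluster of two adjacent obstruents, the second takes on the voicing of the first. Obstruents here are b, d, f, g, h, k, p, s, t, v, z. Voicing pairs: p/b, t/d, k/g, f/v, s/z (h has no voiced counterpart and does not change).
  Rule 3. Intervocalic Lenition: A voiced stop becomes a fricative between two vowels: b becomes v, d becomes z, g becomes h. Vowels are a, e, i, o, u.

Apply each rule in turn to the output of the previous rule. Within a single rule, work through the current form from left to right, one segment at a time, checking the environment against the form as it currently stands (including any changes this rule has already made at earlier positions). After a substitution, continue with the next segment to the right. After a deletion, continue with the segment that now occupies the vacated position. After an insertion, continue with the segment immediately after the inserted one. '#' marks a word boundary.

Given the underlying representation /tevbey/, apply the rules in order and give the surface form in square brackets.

Rule 1 Syncope: [tevbey] → [tvby]
Rule 2 Progressive Voicing Assimilation: [tvby] → [tfpy]
Rule 3 Intervocalic Lenition: no change — [tfpy]

[tfpy]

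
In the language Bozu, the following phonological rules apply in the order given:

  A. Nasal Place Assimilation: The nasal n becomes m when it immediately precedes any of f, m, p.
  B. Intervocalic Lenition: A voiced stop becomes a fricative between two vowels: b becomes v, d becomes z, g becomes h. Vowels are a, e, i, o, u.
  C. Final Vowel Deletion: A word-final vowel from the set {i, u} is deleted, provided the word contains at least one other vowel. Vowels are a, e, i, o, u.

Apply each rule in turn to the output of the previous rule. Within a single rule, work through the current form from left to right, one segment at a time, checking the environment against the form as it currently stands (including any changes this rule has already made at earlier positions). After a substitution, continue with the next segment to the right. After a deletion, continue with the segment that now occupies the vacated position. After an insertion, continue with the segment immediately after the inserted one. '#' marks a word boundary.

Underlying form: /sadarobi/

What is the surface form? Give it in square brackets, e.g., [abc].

A Nasal Place Assimilation: no change — [sadarobi]
B Intervocalic Lenition: [sadarobi] → [sazarovi]
C Final Vowel Deletion: [sazarovi] → [sazarov]

[sazarov]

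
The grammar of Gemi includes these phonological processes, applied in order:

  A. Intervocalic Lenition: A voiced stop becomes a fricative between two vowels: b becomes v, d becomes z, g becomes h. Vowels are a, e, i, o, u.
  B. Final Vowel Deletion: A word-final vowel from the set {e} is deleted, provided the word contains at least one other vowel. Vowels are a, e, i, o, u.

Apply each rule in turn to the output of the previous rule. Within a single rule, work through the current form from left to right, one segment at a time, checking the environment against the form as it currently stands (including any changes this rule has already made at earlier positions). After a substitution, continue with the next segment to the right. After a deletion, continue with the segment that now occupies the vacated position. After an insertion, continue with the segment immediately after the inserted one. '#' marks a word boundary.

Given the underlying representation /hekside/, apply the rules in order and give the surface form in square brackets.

[heksiz]

A Intervocalic Lenition: [hekside] → [heksize]
B Final Vowel Deletion: [heksize] → [heksiz]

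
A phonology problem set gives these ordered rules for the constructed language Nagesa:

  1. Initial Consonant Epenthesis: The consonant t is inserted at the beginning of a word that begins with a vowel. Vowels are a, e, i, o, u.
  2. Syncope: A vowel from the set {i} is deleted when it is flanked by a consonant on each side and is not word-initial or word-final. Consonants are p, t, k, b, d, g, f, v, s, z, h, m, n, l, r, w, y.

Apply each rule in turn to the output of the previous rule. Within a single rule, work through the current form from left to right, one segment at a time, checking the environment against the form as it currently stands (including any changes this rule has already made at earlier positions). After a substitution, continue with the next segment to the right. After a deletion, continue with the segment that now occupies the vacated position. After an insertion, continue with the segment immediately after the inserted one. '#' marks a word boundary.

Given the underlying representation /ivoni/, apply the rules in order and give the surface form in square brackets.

[tvoni]

1 Initial Consonant Epenthesis: [ivoni] → [tivoni]
2 Syncope: [tivoni] → [tvoni]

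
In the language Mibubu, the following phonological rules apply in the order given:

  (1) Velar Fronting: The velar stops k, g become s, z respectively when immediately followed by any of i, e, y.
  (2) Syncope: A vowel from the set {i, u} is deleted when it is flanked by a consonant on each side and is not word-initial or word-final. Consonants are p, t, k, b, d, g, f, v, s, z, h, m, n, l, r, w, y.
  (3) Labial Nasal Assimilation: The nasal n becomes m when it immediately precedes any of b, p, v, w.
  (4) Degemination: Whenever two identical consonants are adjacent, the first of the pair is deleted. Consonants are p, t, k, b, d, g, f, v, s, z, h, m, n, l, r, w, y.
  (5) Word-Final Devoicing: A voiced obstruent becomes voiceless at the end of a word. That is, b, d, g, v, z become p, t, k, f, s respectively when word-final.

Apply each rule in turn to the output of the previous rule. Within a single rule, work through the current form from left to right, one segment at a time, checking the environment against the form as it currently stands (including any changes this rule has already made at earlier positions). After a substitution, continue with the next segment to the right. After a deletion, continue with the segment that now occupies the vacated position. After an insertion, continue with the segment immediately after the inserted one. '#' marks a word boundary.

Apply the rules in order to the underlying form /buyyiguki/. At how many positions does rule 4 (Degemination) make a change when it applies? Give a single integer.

1

(1) Velar Fronting: [buyyiguki] → [buyyigusi]
(2) Syncope: [buyyigusi] → [byygsi]
(3) Labial Nasal Assimilation: no change — [byygsi]
(4) Degemination: [byygsi] → [bygsi]
(5) Word-Final Devoicing: no change — [bygsi]
Rule 4 changed 1 position(s).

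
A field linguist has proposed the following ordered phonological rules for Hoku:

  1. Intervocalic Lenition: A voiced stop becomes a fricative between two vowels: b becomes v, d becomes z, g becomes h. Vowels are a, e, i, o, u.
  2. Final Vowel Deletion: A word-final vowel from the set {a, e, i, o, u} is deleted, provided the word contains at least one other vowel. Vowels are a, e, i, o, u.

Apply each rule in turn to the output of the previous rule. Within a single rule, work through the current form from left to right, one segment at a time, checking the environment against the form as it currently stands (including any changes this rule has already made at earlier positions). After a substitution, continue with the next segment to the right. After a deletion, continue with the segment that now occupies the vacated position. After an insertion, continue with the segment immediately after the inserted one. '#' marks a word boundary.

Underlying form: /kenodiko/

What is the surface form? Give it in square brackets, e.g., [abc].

[kenozik]

1 Intervocalic Lenition: [kenodiko] → [kenoziko]
2 Final Vowel Deletion: [kenoziko] → [kenozik]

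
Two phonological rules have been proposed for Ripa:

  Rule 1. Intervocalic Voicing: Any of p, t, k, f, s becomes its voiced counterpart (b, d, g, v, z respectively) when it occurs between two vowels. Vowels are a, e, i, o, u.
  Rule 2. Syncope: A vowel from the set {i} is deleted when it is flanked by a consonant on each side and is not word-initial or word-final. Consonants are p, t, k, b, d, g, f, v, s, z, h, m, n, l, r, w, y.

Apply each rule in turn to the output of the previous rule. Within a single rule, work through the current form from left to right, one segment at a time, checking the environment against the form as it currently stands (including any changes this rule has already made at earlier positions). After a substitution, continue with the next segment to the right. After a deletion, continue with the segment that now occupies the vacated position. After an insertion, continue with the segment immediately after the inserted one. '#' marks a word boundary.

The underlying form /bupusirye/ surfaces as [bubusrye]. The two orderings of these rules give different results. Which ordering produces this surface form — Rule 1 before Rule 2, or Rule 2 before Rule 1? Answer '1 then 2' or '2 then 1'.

2 then 1

Order 1 then 2:
  1 Intervocalic Voicing: [bupusirye] → [bubuzirye]
  2 Syncope: [bubuzirye] → [bubuzrye]
  result: [bubuzrye]
Order 2 then 1:
  2 Syncope: [bupusirye] → [bupusrye]
  1 Intervocalic Voicing: [bupusrye] → [bubusrye]
  result: [bubusrye]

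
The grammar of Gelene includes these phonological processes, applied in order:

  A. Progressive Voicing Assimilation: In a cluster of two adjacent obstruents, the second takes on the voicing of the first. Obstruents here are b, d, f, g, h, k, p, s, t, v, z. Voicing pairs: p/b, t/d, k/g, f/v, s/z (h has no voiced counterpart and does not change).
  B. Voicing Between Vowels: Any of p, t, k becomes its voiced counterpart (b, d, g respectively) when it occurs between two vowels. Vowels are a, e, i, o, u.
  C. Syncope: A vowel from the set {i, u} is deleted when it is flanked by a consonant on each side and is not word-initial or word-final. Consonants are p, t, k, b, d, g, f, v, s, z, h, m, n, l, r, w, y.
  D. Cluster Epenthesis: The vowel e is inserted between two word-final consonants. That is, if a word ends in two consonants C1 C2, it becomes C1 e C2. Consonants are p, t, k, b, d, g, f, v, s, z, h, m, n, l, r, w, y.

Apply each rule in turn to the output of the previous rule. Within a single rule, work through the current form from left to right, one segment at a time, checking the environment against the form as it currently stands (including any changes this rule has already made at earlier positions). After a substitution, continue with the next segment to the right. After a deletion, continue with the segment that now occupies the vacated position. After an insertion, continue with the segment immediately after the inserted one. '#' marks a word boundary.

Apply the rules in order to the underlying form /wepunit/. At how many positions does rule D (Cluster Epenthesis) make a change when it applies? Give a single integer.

1

A Progressive Voicing Assimilation: no change — [wepunit]
B Voicing Between Vowels: [wepunit] → [webunit]
C Syncope: [webunit] → [webnt]
D Cluster Epenthesis: [webnt] → [webnet]
Rule D changed 1 position(s).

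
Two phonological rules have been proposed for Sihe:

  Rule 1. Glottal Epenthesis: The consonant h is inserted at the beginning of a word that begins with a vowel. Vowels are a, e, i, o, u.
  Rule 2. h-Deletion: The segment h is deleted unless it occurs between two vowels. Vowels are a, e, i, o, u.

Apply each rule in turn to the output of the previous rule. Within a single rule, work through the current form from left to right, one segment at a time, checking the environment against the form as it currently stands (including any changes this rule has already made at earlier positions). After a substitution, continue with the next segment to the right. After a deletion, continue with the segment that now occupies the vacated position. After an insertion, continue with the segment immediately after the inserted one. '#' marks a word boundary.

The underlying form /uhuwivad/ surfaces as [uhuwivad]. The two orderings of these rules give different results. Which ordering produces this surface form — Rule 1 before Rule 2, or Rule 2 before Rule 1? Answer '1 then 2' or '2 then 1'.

Order 1 then 2:
  1 Glottal Epenthesis: [uhuwivad] → [huhuwivad]
  2 h-Deletion: [huhuwivad] → [uhuwivad]
  result: [uhuwivad]
Order 2 then 1:
  2 h-Deletion: no change — [uhuwivad]
  1 Glottal Epenthesis: [uhuwivad] → [huhuwivad]
  result: [huhuwivad]

1 then 2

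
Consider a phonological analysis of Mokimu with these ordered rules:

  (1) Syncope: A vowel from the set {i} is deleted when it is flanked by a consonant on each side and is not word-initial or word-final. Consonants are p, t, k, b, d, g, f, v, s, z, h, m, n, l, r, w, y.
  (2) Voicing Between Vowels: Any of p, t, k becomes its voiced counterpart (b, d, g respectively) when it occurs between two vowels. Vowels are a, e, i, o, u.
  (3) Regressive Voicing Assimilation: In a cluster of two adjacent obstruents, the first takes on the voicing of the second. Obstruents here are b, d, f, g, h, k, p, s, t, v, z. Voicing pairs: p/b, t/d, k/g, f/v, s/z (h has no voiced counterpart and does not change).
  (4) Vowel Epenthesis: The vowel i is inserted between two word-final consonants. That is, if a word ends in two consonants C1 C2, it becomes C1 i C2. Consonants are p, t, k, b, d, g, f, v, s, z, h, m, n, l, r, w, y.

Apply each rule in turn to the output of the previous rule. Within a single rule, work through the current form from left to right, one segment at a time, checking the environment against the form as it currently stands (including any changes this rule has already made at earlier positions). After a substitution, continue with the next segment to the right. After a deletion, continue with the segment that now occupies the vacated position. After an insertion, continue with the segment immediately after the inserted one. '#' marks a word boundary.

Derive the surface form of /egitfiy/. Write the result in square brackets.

[ektfiy]

(1) Syncope: [egitfiy] → [egtfy]
(2) Voicing Between Vowels: no change — [egtfy]
(3) Regressive Voicing Assimilation: [egtfy] → [ektfy]
(4) Vowel Epenthesis: [ektfy] → [ektfiy]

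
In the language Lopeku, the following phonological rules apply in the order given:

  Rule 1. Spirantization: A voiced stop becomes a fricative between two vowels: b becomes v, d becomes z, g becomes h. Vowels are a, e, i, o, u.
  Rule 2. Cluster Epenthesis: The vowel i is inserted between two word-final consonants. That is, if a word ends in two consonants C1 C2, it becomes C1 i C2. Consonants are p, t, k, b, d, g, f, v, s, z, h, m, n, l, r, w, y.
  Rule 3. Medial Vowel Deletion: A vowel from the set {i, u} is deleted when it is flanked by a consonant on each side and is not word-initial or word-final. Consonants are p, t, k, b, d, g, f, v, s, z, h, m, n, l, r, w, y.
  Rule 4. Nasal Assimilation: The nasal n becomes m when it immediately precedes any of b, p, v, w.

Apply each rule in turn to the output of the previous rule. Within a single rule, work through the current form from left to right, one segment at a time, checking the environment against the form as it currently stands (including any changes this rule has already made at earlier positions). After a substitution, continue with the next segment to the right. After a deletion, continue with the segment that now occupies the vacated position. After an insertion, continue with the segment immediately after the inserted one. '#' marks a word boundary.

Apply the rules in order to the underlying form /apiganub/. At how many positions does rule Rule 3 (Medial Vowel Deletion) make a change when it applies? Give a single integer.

Rule 1 Spirantization: [apiganub] → [apihanub]
Rule 2 Cluster Epenthesis: no change — [apihanub]
Rule 3 Medial Vowel Deletion: [apihanub] → [aphanb]
Rule 4 Nasal Assimilation: [aphanb] → [aphamb]
Rule Rule 3 changed 2 position(s).

2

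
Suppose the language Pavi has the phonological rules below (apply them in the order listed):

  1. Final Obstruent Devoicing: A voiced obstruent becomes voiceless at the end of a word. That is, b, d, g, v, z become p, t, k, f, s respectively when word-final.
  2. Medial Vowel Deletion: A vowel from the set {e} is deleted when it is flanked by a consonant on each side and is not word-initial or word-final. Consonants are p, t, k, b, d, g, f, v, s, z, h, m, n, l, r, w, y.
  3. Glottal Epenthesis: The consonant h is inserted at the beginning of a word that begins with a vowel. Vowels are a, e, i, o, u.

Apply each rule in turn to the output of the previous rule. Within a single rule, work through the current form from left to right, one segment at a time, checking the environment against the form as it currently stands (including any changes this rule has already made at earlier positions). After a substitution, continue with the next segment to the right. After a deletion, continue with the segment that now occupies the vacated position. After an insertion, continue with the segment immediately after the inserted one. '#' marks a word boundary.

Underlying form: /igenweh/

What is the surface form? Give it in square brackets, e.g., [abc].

[hignwh]

1 Final Obstruent Devoicing: no change — [igenweh]
2 Medial Vowel Deletion: [igenweh] → [ignwh]
3 Glottal Epenthesis: [ignwh] → [hignwh]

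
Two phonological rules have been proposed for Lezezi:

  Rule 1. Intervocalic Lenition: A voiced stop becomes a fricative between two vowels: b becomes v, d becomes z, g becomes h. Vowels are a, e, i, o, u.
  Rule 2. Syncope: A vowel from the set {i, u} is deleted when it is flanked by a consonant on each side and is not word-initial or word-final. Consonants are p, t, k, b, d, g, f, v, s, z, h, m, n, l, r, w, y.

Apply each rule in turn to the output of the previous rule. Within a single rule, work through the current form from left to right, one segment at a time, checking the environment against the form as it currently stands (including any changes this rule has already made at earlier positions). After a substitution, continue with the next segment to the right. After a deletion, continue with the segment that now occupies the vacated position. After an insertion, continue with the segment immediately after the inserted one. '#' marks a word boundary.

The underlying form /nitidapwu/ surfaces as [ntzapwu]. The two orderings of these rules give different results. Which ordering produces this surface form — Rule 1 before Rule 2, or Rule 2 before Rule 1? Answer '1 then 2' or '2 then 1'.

1 then 2

Order 1 then 2:
  1 Intervocalic Lenition: [nitidapwu] → [nitizapwu]
  2 Syncope: [nitizapwu] → [ntzapwu]
  result: [ntzapwu]
Order 2 then 1:
  2 Syncope: [nitidapwu] → [ntdapwu]
  1 Intervocalic Lenition: no change — [ntdapwu]
  result: [ntdapwu]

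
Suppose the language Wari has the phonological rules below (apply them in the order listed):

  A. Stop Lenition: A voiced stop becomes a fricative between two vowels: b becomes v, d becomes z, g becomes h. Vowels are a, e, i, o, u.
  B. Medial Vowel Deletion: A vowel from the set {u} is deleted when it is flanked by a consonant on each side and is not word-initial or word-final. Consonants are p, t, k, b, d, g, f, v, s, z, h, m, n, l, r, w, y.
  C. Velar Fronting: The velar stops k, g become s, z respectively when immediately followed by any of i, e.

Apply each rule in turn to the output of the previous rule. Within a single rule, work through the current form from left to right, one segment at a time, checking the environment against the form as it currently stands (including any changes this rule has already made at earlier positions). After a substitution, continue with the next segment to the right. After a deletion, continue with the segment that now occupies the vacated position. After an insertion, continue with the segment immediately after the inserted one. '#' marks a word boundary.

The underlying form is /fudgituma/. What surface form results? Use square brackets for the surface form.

[fdzitma]

A Stop Lenition: no change — [fudgituma]
B Medial Vowel Deletion: [fudgituma] → [fdgitma]
C Velar Fronting: [fdgitma] → [fdzitma]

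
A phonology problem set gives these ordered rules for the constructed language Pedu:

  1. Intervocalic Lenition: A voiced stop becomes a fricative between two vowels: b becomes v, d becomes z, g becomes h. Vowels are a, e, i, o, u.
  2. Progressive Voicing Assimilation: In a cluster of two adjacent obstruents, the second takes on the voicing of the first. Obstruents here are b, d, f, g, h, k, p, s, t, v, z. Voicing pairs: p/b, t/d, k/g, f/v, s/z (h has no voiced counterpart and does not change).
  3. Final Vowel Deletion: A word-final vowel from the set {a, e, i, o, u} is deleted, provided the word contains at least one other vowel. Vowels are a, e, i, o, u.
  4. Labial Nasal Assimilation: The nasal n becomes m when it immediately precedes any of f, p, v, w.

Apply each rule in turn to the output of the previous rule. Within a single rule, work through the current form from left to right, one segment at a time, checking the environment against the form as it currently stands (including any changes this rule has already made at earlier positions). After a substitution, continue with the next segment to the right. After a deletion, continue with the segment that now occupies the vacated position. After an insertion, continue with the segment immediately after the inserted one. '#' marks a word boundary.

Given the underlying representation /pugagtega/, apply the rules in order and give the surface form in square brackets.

[puhagdeh]

1 Intervocalic Lenition: [pugagtega] → [puhagteha]
2 Progressive Voicing Assimilation: [puhagteha] → [puhagdeha]
3 Final Vowel Deletion: [puhagdeha] → [puhagdeh]
4 Labial Nasal Assimilation: no change — [puhagdeh]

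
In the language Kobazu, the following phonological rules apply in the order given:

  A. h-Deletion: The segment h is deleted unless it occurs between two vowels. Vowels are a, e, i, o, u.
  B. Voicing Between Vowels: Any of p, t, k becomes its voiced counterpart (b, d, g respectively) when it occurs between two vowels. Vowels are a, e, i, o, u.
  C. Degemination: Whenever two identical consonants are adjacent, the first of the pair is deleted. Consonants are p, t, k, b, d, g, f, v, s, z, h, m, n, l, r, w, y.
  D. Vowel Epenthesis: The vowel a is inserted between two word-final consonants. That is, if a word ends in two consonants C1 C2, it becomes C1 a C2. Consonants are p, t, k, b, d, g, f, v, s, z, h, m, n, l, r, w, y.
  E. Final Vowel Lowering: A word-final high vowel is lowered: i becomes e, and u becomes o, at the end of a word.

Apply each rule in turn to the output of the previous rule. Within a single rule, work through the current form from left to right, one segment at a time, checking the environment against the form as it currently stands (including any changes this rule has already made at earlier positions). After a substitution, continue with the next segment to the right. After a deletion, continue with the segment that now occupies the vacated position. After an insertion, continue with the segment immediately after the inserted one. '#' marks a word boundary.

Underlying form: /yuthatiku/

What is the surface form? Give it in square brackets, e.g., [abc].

[yudadigo]

A h-Deletion: [yuthatiku] → [yutatiku]
B Voicing Between Vowels: [yutatiku] → [yudadigu]
C Degemination: no change — [yudadigu]
D Vowel Epenthesis: no change — [yudadigu]
E Final Vowel Lowering: [yudadigu] → [yudadigo]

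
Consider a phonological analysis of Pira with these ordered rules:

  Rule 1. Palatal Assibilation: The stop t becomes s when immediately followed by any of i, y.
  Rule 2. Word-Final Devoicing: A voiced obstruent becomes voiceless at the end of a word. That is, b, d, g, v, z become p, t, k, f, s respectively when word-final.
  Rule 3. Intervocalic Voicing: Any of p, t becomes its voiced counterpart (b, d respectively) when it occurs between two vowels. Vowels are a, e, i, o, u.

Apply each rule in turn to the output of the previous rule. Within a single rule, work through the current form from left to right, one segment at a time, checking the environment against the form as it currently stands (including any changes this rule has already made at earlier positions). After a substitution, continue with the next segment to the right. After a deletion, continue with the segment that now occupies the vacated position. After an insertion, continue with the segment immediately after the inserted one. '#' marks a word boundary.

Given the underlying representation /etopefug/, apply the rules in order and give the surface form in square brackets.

[edobefuk]

Rule 1 Palatal Assibilation: no change — [etopefug]
Rule 2 Word-Final Devoicing: [etopefug] → [etopefuk]
Rule 3 Intervocalic Voicing: [etopefuk] → [edobefuk]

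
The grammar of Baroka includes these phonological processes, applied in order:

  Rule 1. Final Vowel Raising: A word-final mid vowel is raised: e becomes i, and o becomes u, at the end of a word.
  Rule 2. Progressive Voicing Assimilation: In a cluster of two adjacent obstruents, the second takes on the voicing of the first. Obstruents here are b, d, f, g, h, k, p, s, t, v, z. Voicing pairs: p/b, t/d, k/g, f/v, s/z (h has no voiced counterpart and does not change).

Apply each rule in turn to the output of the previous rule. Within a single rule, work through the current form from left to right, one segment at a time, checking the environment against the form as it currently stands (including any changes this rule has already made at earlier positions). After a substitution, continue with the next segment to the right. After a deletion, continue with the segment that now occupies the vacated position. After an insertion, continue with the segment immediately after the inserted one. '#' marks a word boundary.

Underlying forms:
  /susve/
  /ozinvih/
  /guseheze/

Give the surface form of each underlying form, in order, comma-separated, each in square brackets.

/susve/:
  Rule 1 Final Vowel Raising: [susve] → [susvi]
  Rule 2 Progressive Voicing Assimilation: [susvi] → [susfi]
/ozinvih/:
  Rule 1 Final Vowel Raising: no change — [ozinvih]
  Rule 2 Progressive Voicing Assimilation: no change — [ozinvih]
/guseheze/:
  Rule 1 Final Vowel Raising: [guseheze] → [gusehezi]
  Rule 2 Progressive Voicing Assimilation: no change — [gusehezi]

[susfi], [ozinvih], [gusehezi]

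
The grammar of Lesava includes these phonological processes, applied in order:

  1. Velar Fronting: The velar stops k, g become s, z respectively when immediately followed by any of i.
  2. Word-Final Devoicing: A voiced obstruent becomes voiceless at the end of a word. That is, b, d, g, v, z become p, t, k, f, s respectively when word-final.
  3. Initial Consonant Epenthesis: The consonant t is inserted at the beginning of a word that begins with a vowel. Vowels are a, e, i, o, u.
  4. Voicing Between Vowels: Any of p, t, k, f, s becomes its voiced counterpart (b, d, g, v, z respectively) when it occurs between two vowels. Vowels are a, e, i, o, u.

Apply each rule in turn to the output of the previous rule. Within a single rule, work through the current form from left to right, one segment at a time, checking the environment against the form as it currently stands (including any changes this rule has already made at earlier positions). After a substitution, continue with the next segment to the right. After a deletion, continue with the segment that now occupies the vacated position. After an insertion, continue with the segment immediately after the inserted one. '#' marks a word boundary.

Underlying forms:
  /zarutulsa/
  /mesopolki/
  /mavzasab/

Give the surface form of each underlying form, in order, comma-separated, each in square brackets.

/zarutulsa/:
  1 Velar Fronting: no change — [zarutulsa]
  2 Word-Final Devoicing: no change — [zarutulsa]
  3 Initial Consonant Epenthesis: no change — [zarutulsa]
  4 Voicing Between Vowels: [zarutulsa] → [zarudulsa]
/mesopolki/:
  1 Velar Fronting: [mesopolki] → [mesopolsi]
  2 Word-Final Devoicing: no change — [mesopolsi]
  3 Initial Consonant Epenthesis: no change — [mesopolsi]
  4 Voicing Between Vowels: [mesopolsi] → [mezobolsi]
/mavzasab/:
  1 Velar Fronting: no change — [mavzasab]
  2 Word-Final Devoicing: [mavzasab] → [mavzasap]
  3 Initial Consonant Epenthesis: no change — [mavzasap]
  4 Voicing Between Vowels: [mavzasap] → [mavzazap]

[zarudulsa], [mezobolsi], [mavzazap]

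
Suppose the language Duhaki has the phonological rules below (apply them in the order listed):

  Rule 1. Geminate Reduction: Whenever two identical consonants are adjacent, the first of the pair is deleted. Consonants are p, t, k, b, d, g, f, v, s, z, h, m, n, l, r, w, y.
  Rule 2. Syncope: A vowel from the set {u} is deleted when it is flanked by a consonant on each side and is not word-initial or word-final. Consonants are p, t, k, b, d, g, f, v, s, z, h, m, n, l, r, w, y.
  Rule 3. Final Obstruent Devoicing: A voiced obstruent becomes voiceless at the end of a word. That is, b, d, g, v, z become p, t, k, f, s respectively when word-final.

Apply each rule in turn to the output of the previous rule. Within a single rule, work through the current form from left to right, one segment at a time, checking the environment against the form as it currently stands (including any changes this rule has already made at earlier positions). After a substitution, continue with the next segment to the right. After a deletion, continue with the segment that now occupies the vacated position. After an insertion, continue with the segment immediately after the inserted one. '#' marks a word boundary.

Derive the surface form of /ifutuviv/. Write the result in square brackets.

[iftvif]

Rule 1 Geminate Reduction: no change — [ifutuviv]
Rule 2 Syncope: [ifutuviv] → [iftviv]
Rule 3 Final Obstruent Devoicing: [iftviv] → [iftvif]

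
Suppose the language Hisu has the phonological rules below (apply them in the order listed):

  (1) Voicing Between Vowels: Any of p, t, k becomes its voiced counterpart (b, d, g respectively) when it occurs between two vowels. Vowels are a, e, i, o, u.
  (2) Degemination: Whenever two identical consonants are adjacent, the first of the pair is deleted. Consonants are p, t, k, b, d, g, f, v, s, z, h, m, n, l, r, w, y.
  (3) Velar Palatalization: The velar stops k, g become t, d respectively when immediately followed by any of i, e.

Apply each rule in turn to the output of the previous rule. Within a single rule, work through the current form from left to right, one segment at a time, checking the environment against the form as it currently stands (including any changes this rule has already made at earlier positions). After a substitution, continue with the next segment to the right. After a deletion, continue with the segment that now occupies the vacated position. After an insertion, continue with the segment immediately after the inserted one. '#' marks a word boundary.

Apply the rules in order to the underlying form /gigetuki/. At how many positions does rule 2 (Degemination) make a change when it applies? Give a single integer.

(1) Voicing Between Vowels: [gigetuki] → [gigedugi]
(2) Degemination: no change — [gigedugi]
(3) Velar Palatalization: [gigedugi] → [didedudi]
Rule 2 changed 0 position(s).

0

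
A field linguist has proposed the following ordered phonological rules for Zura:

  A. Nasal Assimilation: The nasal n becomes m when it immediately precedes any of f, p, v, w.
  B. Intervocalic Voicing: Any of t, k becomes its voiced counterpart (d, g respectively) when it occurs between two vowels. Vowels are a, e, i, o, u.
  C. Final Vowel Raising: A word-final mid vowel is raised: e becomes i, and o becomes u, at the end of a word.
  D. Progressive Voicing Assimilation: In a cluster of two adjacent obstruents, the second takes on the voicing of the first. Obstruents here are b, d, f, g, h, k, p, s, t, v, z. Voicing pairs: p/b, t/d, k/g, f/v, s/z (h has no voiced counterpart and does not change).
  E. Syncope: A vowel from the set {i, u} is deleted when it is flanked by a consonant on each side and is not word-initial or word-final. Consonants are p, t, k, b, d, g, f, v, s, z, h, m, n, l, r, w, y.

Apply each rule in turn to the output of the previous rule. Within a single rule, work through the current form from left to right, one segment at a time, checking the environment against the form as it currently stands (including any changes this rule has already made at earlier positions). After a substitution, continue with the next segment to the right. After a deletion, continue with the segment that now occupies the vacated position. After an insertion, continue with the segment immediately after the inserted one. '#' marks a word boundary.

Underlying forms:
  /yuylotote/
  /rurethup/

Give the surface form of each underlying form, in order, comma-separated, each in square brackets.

[yylododi], [rrethp]

/yuylotote/:
  A Nasal Assimilation: no change — [yuylotote]
  B Intervocalic Voicing: [yuylotote] → [yuylodode]
  C Final Vowel Raising: [yuylodode] → [yuylododi]
  D Progressive Voicing Assimilation: no change — [yuylododi]
  E Syncope: [yuylododi] → [yylododi]
/rurethup/:
  A Nasal Assimilation: no change — [rurethup]
  B Intervocalic Voicing: no change — [rurethup]
  C Final Vowel Raising: no change — [rurethup]
  D Progressive Voicing Assimilation: no change — [rurethup]
  E Syncope: [rurethup] → [rrethp]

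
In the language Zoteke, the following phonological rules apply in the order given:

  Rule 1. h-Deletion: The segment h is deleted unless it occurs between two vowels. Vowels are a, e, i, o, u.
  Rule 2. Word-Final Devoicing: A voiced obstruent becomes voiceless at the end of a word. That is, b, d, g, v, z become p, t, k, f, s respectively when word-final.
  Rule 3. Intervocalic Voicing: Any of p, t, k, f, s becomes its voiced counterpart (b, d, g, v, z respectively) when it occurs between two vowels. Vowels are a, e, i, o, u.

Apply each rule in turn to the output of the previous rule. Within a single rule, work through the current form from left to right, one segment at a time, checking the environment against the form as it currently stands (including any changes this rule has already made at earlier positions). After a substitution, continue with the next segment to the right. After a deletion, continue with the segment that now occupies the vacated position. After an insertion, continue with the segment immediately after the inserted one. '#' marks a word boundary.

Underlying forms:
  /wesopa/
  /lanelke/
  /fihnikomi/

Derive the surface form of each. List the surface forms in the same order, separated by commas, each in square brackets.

[wezoba], [lanelke], [finigomi]

/wesopa/:
  Rule 1 h-Deletion: no change — [wesopa]
  Rule 2 Word-Final Devoicing: no change — [wesopa]
  Rule 3 Intervocalic Voicing: [wesopa] → [wezoba]
/lanelke/:
  Rule 1 h-Deletion: no change — [lanelke]
  Rule 2 Word-Final Devoicing: no change — [lanelke]
  Rule 3 Intervocalic Voicing: no change — [lanelke]
/fihnikomi/:
  Rule 1 h-Deletion: [fihnikomi] → [finikomi]
  Rule 2 Word-Final Devoicing: no change — [finikomi]
  Rule 3 Intervocalic Voicing: [finikomi] → [finigomi]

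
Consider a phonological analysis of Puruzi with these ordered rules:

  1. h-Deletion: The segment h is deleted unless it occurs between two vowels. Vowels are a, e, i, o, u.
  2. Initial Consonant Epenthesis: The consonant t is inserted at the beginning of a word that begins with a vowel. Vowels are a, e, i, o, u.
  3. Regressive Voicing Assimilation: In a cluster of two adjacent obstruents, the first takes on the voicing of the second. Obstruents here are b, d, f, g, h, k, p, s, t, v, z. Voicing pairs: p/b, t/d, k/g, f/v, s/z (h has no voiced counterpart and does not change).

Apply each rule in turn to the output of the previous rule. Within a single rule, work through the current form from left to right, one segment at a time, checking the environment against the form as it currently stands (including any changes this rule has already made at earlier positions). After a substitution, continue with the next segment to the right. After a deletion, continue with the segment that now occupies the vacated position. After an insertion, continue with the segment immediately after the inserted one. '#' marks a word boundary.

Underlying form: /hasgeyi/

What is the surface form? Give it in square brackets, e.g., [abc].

1 h-Deletion: [hasgeyi] → [asgeyi]
2 Initial Consonant Epenthesis: [asgeyi] → [tasgeyi]
3 Regressive Voicing Assimilation: [tasgeyi] → [tazgeyi]

[tazgeyi]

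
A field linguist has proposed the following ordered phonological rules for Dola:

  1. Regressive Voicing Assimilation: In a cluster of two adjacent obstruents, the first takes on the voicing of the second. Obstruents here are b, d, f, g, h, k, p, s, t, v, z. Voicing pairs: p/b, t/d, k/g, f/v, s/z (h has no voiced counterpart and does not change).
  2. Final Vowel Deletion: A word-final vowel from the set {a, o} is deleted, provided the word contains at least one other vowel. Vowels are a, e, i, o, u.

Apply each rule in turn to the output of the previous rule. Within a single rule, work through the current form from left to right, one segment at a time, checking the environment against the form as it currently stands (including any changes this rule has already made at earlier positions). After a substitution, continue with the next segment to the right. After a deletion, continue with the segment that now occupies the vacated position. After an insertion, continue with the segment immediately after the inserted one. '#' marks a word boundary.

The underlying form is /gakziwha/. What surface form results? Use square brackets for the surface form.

1 Regressive Voicing Assimilation: [gakziwha] → [gagziwha]
2 Final Vowel Deletion: [gagziwha] → [gagziwh]

[gagziwh]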